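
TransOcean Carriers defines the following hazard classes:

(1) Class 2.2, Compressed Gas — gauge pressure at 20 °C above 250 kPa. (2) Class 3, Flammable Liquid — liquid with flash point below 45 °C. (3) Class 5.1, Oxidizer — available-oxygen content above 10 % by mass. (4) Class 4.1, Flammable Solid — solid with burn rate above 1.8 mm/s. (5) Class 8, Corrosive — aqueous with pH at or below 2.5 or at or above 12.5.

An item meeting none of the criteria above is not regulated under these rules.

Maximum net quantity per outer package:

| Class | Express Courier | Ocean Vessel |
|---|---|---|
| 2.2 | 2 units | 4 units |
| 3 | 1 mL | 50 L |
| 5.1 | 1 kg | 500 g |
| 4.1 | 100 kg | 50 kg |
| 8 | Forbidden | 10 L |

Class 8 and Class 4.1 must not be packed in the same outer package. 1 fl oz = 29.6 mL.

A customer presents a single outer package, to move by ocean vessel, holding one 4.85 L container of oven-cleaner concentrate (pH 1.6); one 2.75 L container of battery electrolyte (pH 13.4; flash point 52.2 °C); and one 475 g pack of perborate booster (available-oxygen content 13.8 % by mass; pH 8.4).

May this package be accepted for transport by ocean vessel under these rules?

With pH 1.6 (≤ 2.5), the oven-cleaner concentrate falls in Class 8.
The battery electrolyte has pH 13.4, which is ≥ 12.5, so it is Class 8 (Corrosive).
The perborate booster has available-oxygen content 13.8 % by mass, which is > 10 % by mass, so it is Class 5.1 (Oxidizer).
Total Class 8: 4.85 L + 2.75 L = 7.6 L.
7.6 L is within the ocean vessel limit of 10 L for Class 8.
Class 5.1 quantity: 475 g.
475 g is within the ocean vessel limit of 500 g for Class 5.1.
The segregation rule (Class 8 with Class 4.1) does not apply to Class 8 with Class 5.1.
Every hazard class is within its ocean vessel limit and no segregation rule is violated.

Yes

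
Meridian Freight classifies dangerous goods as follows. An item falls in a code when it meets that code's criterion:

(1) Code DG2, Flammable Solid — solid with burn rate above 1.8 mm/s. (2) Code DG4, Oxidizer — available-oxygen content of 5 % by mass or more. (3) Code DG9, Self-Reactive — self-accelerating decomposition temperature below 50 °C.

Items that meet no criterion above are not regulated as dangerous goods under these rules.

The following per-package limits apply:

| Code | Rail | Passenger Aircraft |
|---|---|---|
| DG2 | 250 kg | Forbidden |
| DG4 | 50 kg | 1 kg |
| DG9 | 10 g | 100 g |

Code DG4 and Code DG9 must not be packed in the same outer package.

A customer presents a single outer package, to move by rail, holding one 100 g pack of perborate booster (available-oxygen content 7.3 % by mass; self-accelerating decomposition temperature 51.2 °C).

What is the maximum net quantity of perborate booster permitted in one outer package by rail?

50 kg

Perborate booster: available-oxygen content 7.3 % by mass ≥ 5 % by mass → Code DG4 (Oxidizer).
The rail limit for Code DG4 is 50 kg.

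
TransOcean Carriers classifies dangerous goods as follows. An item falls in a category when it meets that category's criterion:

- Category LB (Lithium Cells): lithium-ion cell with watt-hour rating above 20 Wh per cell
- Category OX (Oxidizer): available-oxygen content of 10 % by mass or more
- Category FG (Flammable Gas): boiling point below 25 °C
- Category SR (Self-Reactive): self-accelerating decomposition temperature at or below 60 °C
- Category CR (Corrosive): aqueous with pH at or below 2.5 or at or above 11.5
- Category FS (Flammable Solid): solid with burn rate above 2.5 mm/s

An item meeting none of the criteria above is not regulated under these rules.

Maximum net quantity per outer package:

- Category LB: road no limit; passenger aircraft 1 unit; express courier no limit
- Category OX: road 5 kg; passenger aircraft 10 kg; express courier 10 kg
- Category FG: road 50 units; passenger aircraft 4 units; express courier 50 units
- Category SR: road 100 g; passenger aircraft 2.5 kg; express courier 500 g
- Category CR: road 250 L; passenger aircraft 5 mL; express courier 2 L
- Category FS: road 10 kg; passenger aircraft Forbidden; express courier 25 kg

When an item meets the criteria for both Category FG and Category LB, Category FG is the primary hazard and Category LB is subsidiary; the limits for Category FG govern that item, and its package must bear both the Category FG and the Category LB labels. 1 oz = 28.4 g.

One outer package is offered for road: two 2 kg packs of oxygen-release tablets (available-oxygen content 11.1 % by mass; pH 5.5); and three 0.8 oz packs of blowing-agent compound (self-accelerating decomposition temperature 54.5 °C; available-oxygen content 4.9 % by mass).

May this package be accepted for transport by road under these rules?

Yes

Oxygen-release tablets: available-oxygen content 11.1 % by mass ≥ 10 % by mass → Category OX (Oxidizer).
Self-accelerating decomposition temperature 54.5 °C meets the Category SR criterion (Self-Reactive), so the blowing-agent compound is Category SR.
Category SR quantity: three 0.8 oz packs = 68.16 g.
That is within the Category SR road limit of 100 g.
Category OX quantity: two 2 kg packs = 4 kg.
That is within the Category OX road limit of 5 kg.
Every hazard category is within its road limit and no segregation rule is violated.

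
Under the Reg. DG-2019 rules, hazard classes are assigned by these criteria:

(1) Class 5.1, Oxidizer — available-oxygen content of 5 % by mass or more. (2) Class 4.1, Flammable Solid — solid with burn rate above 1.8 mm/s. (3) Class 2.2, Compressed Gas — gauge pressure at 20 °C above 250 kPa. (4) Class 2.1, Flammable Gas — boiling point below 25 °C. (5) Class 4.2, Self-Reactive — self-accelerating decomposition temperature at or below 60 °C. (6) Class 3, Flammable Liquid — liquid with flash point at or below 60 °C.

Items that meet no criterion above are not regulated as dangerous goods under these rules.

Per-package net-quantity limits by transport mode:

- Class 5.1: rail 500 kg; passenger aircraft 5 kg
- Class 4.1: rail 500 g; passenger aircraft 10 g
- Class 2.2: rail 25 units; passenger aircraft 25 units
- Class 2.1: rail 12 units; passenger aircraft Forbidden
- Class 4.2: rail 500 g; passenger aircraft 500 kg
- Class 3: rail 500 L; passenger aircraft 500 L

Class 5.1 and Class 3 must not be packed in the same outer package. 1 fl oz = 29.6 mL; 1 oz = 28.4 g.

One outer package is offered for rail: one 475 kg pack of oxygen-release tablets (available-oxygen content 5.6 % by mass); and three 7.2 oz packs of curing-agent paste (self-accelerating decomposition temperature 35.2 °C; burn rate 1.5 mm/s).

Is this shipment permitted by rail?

Oxygen-release tablets: available-oxygen content 5.6 % by mass ≥ 5 % by mass → Class 5.1 (Oxidizer).
Self-accelerating decomposition temperature 35.2 °C meets the Class 4.2 criterion (Self-Reactive), so the curing-agent paste is Class 4.2.
Class 5.1 quantity: 475 kg.
475 kg ≤ 500 kg (rail limit, Class 5.1) — within limit.
Class 4.2 quantity: three 7.2 oz packs = 613.44 g.
That exceeds the Class 4.2 rail limit of 500 g.
The segregation rule (Class 5.1 with Class 3) does not apply to Class 5.1 with Class 4.2.

No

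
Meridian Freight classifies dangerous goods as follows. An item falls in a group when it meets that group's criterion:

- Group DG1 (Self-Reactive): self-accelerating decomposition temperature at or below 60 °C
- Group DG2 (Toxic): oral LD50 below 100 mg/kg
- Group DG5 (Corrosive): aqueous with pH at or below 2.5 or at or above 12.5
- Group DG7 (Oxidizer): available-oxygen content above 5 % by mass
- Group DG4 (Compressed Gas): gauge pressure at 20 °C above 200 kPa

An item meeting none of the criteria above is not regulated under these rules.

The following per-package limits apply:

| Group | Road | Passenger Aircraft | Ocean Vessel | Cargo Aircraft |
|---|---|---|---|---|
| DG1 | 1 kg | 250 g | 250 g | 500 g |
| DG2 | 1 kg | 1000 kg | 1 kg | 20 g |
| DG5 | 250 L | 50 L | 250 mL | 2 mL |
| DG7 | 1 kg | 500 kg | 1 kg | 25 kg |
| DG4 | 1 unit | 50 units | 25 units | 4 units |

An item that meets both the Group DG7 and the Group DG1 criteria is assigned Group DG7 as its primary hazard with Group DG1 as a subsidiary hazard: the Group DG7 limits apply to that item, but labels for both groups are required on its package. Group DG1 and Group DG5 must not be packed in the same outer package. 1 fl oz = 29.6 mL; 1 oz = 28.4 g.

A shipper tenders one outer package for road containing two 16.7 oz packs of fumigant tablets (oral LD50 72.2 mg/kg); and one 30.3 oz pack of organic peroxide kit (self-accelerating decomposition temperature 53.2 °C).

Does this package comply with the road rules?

Yes

With oral LD50 72.2 mg/kg (< 100 mg/kg), the fumigant tablets fall in Group DG2.
The organic peroxide kit has self-accelerating decomposition temperature 53.2 °C, which is ≤ 60 °C, so it is Group DG1 (Self-Reactive).
Group DG1 quantity: one 30.3 oz pack = 860.52 g.
860.52 g is within the road limit of 1 kg for Group DG1.
Group DG2 quantity: two 16.7 oz packs = 948.56 g.
948.56 g is within the road limit of 1 kg for Group DG2.
The segregation rule (Group DG1 with Group DG5) does not apply to Group DG1 with Group DG2.
Every hazard group is within its road limit and no segregation rule is violated.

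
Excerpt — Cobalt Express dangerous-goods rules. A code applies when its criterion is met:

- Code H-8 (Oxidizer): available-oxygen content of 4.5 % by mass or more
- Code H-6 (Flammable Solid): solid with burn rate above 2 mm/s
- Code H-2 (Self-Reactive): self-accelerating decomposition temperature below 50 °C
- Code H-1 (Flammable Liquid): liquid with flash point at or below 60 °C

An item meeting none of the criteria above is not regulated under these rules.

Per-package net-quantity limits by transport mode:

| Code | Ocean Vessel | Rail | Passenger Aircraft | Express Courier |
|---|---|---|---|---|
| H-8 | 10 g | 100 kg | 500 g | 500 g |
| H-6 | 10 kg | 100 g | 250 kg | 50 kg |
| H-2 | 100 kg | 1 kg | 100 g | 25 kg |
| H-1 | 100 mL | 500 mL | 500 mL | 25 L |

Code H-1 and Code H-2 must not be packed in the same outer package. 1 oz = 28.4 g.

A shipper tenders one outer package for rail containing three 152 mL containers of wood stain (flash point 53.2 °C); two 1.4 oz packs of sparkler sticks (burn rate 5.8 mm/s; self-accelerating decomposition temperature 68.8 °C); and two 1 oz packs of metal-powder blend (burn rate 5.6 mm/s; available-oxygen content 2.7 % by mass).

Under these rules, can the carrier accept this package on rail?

Wood stain: flash point 53.2 °C ≤ 60 °C → Code H-1 (Flammable Liquid).
The sparkler sticks have burn rate 5.8 mm/s, which is > 2 mm/s, so they are Code H-6 (Flammable Solid).
The metal-powder blend has burn rate 5.6 mm/s, which is > 2 mm/s, so it is Code H-6 (Flammable Solid).
Code H-1 quantity: three 152 mL containers = 456 mL.
456 mL ≤ 500 mL (rail limit, Code H-1) — within limit.
Code H-6 net quantity: (two 1.4 oz packs = 79.52 g) + (two 1 oz packs = 56.8 g) = 136.32 g.
136.32 g > 100 g (rail limit, Code H-6) — over the limit.
The segregation rule (Code H-1 with Code H-2) does not apply to Code H-1 with Code H-6.

No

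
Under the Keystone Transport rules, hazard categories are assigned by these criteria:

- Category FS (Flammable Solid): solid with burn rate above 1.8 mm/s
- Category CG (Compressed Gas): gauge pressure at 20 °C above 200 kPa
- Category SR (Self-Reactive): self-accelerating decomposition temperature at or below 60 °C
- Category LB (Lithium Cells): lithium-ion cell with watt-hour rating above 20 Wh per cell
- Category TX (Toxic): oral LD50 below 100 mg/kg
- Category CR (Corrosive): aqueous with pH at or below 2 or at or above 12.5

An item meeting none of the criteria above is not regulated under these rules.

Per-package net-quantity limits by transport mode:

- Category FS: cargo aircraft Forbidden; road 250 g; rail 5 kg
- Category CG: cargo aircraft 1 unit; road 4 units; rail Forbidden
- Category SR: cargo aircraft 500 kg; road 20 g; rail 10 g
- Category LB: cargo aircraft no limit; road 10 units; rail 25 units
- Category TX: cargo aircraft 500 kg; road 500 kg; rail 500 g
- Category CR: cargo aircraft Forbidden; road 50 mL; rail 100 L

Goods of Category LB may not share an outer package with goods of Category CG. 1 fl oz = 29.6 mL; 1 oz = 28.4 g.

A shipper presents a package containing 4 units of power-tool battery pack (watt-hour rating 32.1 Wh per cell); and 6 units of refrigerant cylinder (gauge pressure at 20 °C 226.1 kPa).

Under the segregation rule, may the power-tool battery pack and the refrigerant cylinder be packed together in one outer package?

Watt-hour rating 32.1 Wh per cell meets the Category LB criterion (Lithium Cells), so the power-tool battery pack is Category LB.
The refrigerant cylinder has gauge pressure at 20 °C 226.1 kPa, which is > 200 kPa, so it is Category CG (Compressed Gas).
Category LB and Category CG may not share an outer package.

No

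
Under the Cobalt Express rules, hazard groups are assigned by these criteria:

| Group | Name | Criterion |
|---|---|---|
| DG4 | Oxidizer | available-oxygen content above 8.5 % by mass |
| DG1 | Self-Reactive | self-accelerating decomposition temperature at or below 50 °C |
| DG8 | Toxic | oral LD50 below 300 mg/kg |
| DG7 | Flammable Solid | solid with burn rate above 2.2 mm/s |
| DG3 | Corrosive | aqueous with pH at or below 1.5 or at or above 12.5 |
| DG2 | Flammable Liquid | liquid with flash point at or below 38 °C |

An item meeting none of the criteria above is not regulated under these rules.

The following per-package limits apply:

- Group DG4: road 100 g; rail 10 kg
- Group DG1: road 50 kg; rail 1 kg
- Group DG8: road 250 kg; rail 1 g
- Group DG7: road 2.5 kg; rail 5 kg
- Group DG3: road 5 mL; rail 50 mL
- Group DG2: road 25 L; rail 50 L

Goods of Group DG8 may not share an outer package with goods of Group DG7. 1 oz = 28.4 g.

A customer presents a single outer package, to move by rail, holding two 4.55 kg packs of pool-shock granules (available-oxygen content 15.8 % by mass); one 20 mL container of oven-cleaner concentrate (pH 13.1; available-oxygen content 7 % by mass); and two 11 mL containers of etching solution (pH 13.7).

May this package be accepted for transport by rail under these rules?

With available-oxygen content 15.8 % by mass (> 8.5 % by mass), the pool-shock granules fall in Group DG4.
Oven-cleaner concentrate: pH 13.1 ≥ 12.5 → Group DG3 (Corrosive).
With pH 13.7 (≥ 12.5), the etching solution falls in Group DG3.
Group DG3 net quantity: 20 mL + (two 11 mL containers = 22 mL) = 42 mL.
42 mL is within the rail limit of 50 mL for Group DG3.
Group DG4 quantity: two 4.55 kg packs = 9.1 kg.
9.1 kg ≤ 10 kg (rail limit, Group DG4) — within limit.
The segregation rule (Group DG8 with Group DG7) does not apply to Group DG3 with Group DG4.
Every hazard group is within its rail limit and no segregation rule is violated.

Yes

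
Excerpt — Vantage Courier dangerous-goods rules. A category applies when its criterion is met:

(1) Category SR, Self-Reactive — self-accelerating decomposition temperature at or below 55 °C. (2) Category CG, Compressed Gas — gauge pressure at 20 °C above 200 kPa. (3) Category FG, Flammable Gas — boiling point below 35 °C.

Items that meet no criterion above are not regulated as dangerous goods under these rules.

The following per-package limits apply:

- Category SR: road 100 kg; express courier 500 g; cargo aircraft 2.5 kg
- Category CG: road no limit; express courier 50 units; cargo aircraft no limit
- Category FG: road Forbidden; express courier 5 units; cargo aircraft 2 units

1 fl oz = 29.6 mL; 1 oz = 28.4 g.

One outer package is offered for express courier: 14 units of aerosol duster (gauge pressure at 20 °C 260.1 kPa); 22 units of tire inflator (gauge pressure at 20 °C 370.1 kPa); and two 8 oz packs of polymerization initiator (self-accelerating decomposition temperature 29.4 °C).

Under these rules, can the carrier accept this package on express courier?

The aerosol duster has gauge pressure at 20 °C 260.1 kPa, which is > 200 kPa, so it is Category CG (Compressed Gas).
Tire inflator: gauge pressure at 20 °C 370.1 kPa > 200 kPa → Category CG (Compressed Gas).
With self-accelerating decomposition temperature 29.4 °C (≤ 55 °C), the polymerization initiator falls in Category SR.
Total Category CG: 14 units + 22 units = 36 units.
36 units is within the express courier limit of 50 units for Category CG.
Category SR quantity: two 8 oz packs = 454.4 g.
454.4 g ≤ 500 g (express courier limit, Category SR) — within limit.
Every hazard category is within its express courier limit and no segregation rule is violated.

Yes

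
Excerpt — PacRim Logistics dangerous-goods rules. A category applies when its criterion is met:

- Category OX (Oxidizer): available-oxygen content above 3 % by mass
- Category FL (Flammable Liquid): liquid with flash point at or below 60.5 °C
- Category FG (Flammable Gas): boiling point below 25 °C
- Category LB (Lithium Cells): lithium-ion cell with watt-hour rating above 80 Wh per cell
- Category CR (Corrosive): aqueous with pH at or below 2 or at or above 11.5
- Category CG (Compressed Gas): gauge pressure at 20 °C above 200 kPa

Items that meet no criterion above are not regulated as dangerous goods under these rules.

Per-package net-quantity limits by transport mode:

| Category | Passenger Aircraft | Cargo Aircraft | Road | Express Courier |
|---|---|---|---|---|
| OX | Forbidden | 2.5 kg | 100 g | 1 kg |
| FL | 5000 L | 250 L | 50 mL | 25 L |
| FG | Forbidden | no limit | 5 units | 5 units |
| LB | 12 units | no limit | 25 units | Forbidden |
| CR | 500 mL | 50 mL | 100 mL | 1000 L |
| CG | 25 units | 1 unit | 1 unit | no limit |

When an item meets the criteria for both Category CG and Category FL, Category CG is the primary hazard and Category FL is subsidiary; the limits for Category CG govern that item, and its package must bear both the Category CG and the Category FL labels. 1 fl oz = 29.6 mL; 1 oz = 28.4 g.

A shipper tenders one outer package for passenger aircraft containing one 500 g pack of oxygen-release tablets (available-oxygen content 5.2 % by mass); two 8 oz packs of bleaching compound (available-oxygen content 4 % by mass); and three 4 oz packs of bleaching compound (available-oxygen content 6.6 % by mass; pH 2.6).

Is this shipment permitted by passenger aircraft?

No

The oxygen-release tablets have available-oxygen content 5.2 % by mass, which is > 3 % by mass, so they are Category OX (Oxidizer).
Bleaching compound: available-oxygen content 4 % by mass > 3 % by mass → Category OX (Oxidizer).
Bleaching compound: available-oxygen content 6.6 % by mass > 3 % by mass → Category OX (Oxidizer).
Total Category OX: 500 g + (two 8 oz packs = 454.4 g) + (three 4 oz packs = 340.8 g) = 1295.2 g.
By passenger aircraft, Category OX is Forbidden regardless of quantity.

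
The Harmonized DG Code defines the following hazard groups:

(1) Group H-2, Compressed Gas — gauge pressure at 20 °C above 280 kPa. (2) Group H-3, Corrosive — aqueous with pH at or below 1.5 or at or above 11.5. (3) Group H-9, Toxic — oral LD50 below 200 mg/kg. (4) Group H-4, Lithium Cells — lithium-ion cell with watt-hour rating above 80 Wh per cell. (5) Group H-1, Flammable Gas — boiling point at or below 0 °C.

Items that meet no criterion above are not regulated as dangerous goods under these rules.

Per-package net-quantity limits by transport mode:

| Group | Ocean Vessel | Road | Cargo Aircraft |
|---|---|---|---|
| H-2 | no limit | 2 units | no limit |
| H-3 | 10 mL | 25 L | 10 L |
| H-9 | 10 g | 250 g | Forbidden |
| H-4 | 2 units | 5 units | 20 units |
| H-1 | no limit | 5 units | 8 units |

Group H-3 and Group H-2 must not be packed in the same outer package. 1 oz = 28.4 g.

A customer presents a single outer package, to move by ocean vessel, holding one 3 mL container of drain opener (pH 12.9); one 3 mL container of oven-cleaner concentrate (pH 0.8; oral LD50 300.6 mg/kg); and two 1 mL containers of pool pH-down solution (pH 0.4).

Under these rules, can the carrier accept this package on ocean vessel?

Yes

Drain opener: pH 12.9 ≥ 11.5 → Group H-3 (Corrosive).
With pH 0.8 (≤ 1.5), the oven-cleaner concentrate falls in Group H-3.
pH 0.4 meets the Group H-3 criterion (Corrosive), so the pool pH-down solution is Group H-3.
Group H-3 net quantity: 3 mL + 3 mL + (two 1 mL containers = 2 mL) = 8 mL.
8 mL is within the ocean vessel limit of 10 mL for Group H-3.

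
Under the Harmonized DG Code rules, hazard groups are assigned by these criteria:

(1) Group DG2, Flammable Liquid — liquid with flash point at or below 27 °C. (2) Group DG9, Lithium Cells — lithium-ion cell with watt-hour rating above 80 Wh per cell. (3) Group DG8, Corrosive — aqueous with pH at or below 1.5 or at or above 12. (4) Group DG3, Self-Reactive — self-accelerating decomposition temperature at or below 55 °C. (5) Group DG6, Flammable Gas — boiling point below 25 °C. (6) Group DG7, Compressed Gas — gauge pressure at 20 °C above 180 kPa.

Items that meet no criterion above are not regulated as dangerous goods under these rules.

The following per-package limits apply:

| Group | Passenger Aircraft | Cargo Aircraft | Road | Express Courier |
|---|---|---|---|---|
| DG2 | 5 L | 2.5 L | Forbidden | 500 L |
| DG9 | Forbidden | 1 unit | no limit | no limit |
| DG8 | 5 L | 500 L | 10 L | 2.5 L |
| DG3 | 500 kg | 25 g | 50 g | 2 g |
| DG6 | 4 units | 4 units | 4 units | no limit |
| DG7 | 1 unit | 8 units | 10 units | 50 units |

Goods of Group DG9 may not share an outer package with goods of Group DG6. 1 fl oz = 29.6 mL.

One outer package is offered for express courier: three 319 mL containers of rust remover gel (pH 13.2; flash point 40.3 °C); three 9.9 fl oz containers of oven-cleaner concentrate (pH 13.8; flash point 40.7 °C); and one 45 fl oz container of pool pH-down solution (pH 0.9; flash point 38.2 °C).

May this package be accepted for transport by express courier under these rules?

No

The rust remover gel has pH 13.2, which is ≥ 12, so it is Group DG8 (Corrosive).
Oven-cleaner concentrate: pH 13.8 ≥ 12 → Group DG8 (Corrosive).
Pool pH-down solution: pH 0.9 ≤ 1.5 → Group DG8 (Corrosive).
Group DG8 net quantity: (three 319 mL containers = 957 mL) + (three 9.9 fl oz containers = 879.12 mL) + (one 45 fl oz container = 1.332 L) = 3168.12 mL.
3168.12 mL exceeds the express courier limit of 2.5 L for Group DG8.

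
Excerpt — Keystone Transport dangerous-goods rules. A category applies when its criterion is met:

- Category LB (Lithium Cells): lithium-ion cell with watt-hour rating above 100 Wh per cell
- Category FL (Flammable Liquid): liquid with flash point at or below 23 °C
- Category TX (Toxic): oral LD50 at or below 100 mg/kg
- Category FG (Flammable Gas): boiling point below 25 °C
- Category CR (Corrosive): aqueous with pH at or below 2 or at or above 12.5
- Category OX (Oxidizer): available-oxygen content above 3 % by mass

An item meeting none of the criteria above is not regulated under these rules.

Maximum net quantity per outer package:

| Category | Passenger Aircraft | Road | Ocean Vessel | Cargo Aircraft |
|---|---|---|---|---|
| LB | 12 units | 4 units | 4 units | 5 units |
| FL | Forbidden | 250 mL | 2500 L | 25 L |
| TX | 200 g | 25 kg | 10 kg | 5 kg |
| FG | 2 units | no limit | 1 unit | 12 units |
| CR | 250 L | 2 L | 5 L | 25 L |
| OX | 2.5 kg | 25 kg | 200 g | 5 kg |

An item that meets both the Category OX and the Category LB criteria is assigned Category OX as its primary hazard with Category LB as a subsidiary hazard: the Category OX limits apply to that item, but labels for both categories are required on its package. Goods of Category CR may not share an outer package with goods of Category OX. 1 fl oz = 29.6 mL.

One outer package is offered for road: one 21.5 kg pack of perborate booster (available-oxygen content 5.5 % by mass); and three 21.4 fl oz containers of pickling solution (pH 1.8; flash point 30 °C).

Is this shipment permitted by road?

No

With available-oxygen content 5.5 % by mass (> 3 % by mass), the perborate booster falls in Category OX.
The pickling solution has pH 1.8, which is ≤ 2, so it is Category CR (Corrosive).
Category CR quantity: three 21.4 fl oz containers = 1900.32 mL.
That is within the Category CR road limit of 2 L.
Category OX quantity: 21.5 kg.
21.5 kg is within the road limit of 25 kg for Category OX.
Category CR and Category OX may not share an outer package.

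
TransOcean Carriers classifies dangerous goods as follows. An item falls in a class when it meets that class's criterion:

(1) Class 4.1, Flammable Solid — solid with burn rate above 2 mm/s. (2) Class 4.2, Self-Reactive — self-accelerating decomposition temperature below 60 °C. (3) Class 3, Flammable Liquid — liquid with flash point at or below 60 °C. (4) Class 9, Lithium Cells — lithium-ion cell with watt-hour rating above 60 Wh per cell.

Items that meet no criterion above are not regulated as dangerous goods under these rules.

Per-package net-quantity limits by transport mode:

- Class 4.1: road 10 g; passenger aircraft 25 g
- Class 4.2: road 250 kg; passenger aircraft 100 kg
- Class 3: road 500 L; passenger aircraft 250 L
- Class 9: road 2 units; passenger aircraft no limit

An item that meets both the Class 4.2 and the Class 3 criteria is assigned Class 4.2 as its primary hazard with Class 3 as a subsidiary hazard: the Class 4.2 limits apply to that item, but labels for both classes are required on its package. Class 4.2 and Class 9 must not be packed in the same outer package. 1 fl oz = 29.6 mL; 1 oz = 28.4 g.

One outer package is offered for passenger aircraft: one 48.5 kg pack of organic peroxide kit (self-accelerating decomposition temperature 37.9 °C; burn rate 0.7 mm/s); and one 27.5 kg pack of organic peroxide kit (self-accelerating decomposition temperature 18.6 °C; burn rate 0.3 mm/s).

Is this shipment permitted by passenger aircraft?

The organic peroxide kit has self-accelerating decomposition temperature 37.9 °C, which is < 60 °C, so it is Class 4.2 (Self-Reactive).
The organic peroxide kit has self-accelerating decomposition temperature 18.6 °C, which is < 60 °C, so it is Class 4.2 (Self-Reactive).
Class 4.2 net quantity: 48.5 kg + 27.5 kg = 76 kg.
That is within the Class 4.2 passenger aircraft limit of 100 kg.

Yes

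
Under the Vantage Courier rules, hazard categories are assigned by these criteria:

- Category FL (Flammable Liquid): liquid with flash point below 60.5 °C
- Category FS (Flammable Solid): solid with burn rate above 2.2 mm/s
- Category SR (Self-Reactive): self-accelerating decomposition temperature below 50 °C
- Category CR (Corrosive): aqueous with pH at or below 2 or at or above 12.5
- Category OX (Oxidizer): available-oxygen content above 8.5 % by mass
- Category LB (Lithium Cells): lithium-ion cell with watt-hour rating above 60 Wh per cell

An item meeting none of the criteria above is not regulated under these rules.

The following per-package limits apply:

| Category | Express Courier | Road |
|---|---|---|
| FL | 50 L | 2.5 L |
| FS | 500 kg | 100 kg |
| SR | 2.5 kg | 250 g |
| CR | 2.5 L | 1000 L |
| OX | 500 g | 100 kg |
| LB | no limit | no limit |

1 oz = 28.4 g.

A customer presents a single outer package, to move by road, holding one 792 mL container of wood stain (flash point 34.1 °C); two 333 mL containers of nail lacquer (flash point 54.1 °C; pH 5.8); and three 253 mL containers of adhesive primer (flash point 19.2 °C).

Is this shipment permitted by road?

The wood stain has flash point 34.1 °C, which is < 60.5 °C, so it is Category FL (Flammable Liquid).
Nail lacquer: flash point 54.1 °C < 60.5 °C → Category FL (Flammable Liquid).
Adhesive primer: flash point 19.2 °C < 60.5 °C → Category FL (Flammable Liquid).
Total Category FL: 792 mL + (two 333 mL containers = 666 mL) + (three 253 mL containers = 759 mL) = 2.217 L.
That is within the Category FL road limit of 2.5 L.

Yes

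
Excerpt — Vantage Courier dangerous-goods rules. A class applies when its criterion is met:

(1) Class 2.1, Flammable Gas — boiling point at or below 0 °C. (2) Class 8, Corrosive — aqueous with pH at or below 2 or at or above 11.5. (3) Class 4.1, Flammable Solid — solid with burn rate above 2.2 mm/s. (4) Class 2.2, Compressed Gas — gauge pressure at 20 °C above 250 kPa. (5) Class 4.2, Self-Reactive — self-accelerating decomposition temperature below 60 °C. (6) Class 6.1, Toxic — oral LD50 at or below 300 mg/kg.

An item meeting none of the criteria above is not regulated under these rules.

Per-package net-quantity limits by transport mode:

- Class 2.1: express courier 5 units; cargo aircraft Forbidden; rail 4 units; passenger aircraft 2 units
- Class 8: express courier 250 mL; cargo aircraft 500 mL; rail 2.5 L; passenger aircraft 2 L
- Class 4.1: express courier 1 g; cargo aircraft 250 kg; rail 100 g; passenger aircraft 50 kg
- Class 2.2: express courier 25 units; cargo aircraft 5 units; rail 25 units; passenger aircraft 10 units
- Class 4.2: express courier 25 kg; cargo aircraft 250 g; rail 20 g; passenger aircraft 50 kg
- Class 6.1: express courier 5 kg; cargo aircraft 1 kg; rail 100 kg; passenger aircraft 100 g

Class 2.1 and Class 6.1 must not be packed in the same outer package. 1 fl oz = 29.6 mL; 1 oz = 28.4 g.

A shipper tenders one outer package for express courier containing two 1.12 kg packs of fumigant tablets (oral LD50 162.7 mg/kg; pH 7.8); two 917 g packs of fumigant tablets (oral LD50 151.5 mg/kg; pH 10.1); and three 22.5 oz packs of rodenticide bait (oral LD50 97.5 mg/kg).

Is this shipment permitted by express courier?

The fumigant tablets have oral LD50 162.7 mg/kg, which is ≤ 300 mg/kg, so they are Class 6.1 (Toxic).
With oral LD50 151.5 mg/kg (≤ 300 mg/kg), the fumigant tablets fall in Class 6.1.
The rodenticide bait has oral LD50 97.5 mg/kg, which is ≤ 300 mg/kg, so it is Class 6.1 (Toxic).
Total Class 6.1: (two 1.12 kg packs = 2.24 kg) + (two 917 g packs = 1.834 kg) + (three 22.5 oz packs = 1.917 kg) = 5.991 kg.
That exceeds the Class 6.1 express courier limit of 5 kg.

No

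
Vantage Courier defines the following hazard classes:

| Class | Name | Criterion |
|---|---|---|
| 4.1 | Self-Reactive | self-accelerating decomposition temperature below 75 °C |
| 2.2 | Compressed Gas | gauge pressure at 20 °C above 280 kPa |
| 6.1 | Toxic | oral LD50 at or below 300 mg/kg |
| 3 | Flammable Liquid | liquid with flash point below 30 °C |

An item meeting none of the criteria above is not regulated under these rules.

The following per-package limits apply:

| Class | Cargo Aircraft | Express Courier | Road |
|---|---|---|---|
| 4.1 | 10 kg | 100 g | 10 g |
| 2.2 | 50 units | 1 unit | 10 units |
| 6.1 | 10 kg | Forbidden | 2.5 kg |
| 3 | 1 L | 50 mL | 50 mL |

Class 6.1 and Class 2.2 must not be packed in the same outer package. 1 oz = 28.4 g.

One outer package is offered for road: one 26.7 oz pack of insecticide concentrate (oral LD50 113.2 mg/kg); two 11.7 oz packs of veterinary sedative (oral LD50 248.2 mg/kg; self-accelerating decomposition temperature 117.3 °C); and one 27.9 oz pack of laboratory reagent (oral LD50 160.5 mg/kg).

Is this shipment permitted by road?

Yes

Oral LD50 113.2 mg/kg meets the Class 6.1 criterion (Toxic), so the insecticide concentrate is Class 6.1.
With oral LD50 248.2 mg/kg (≤ 300 mg/kg), the veterinary sedative falls in Class 6.1.
The laboratory reagent has oral LD50 160.5 mg/kg, which is ≤ 300 mg/kg, so it is Class 6.1 (Toxic).
Total Class 6.1: (one 26.7 oz pack = 758.28 g) + (two 11.7 oz packs = 664.56 g) + (one 27.9 oz pack = 792.36 g) = 2215.2 g.
2215.2 g is within the road limit of 2.5 kg for Class 6.1.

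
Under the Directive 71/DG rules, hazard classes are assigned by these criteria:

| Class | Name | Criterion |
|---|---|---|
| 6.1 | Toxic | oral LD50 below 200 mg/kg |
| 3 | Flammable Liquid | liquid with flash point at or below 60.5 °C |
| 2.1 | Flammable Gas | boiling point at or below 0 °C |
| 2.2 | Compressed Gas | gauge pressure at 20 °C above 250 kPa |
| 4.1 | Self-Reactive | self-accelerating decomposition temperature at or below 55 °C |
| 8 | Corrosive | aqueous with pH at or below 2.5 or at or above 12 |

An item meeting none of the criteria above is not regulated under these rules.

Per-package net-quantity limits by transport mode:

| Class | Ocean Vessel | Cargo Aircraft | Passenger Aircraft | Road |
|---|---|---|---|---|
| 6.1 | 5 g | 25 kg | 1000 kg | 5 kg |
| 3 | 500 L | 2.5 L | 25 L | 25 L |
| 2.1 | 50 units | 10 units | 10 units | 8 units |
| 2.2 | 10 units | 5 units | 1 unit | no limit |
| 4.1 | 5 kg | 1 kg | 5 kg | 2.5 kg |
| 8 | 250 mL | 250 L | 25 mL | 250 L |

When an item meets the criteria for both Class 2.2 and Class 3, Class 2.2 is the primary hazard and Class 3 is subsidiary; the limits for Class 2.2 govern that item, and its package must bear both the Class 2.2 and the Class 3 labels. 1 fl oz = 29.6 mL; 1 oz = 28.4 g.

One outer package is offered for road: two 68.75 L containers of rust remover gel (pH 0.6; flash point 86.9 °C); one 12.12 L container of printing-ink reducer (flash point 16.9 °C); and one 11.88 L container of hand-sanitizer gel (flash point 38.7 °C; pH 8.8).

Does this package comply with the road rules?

With pH 0.6 (≤ 2.5), the rust remover gel falls in Class 8.
Flash point 16.9 °C meets the Class 3 criterion (Flammable Liquid), so the printing-ink reducer is Class 3.
The hand-sanitizer gel has flash point 38.7 °C, which is ≤ 60.5 °C, so it is Class 3 (Flammable Liquid).
Class 3 net quantity: 12.12 L + 11.88 L = 24 L.
24 L is within the road limit of 25 L for Class 3.
Class 8 quantity: two 68.75 L containers = 137.5 L.
That is within the Class 8 road limit of 250 L.
Every hazard class is within its road limit and no segregation rule is violated.

Yes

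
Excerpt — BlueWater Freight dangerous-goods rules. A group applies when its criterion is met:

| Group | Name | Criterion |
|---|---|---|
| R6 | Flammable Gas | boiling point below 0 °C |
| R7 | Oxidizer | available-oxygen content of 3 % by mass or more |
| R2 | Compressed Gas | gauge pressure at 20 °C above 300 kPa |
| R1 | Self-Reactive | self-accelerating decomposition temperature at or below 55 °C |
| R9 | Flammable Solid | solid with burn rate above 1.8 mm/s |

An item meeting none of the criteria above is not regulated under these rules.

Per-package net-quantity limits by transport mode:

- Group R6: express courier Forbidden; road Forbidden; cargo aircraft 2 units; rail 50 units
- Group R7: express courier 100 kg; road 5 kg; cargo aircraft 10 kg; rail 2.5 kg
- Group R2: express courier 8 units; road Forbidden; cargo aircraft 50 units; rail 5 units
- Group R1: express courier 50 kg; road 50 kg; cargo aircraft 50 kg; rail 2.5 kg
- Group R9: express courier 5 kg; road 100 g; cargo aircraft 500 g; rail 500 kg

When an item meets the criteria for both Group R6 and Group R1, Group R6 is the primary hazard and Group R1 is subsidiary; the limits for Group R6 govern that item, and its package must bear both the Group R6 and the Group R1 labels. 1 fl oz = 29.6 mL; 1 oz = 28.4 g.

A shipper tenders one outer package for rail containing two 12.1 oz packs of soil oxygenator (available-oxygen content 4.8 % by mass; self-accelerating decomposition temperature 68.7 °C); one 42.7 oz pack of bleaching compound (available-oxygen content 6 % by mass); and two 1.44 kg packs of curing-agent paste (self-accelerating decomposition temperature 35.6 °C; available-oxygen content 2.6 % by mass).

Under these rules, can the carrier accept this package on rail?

No

With available-oxygen content 4.8 % by mass (≥ 3 % by mass), the soil oxygenator falls in Group R7.
The bleaching compound has available-oxygen content 6 % by mass, which is ≥ 3 % by mass, so it is Group R7 (Oxidizer).
With self-accelerating decomposition temperature 35.6 °C (≤ 55 °C), the curing-agent paste falls in Group R1.
Group R7 net quantity: (two 12.1 oz packs = 687.28 g) + (one 42.7 oz pack = 1212.68 g) = 1899.96 g.
1899.96 g is within the rail limit of 2.5 kg for Group R7.
Group R1 quantity: two 1.44 kg packs = 2.88 kg.
2.88 kg > 2.5 kg (rail limit, Group R1) — over the limit.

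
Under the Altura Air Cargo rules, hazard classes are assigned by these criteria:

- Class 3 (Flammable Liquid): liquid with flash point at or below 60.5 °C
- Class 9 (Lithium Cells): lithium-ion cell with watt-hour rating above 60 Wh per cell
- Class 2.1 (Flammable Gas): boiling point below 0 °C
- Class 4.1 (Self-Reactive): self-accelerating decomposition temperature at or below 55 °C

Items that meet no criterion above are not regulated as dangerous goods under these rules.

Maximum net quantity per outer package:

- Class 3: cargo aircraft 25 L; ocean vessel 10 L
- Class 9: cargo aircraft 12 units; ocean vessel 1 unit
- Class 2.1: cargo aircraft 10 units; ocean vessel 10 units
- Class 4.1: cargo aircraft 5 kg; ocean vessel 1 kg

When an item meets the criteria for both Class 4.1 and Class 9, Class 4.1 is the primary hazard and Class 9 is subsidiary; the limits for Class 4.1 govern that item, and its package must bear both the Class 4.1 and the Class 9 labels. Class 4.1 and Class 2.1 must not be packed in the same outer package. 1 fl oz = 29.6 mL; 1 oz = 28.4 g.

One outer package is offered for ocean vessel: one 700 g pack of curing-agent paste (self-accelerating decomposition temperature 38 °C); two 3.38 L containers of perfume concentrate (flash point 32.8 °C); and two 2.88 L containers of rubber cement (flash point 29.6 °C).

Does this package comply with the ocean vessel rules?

No

The curing-agent paste has self-accelerating decomposition temperature 38 °C, which is ≤ 55 °C, so it is Class 4.1 (Self-Reactive).
Flash point 32.8 °C meets the Class 3 criterion (Flammable Liquid), so the perfume concentrate is Class 3.
With flash point 29.6 °C (≤ 60.5 °C), the rubber cement falls in Class 3.
Total Class 3: (two 3.38 L containers = 6.76 L) + (two 2.88 L containers = 5.76 L) = 12.52 L.
12.52 L > 10 L (ocean vessel limit, Class 3) — over the limit.
Class 4.1 quantity: 700 g.
700 g is within the ocean vessel limit of 1 kg for Class 4.1.
The segregation rule (Class 4.1 with Class 2.1) does not apply to Class 3 with Class 4.1.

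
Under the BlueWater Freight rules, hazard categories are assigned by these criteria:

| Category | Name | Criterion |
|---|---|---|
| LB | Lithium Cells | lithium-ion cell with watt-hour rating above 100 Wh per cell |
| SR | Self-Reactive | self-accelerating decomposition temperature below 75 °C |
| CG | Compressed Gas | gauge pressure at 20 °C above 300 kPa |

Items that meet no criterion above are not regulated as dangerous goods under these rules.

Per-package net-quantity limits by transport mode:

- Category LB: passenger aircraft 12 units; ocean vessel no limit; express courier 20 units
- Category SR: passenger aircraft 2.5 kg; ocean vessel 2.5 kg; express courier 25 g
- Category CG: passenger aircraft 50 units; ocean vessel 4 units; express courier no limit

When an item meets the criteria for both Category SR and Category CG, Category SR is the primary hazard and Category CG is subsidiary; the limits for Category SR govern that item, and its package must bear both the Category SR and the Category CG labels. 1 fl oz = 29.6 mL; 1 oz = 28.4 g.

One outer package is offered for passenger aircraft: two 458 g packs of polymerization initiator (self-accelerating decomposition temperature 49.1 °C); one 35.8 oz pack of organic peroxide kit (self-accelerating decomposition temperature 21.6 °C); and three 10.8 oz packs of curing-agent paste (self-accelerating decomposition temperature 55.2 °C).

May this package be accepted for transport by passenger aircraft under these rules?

No

Self-accelerating decomposition temperature 49.1 °C meets the Category SR criterion (Self-Reactive), so the polymerization initiator is Category SR.
With self-accelerating decomposition temperature 21.6 °C (< 75 °C), the organic peroxide kit falls in Category SR.
Curing-agent paste: self-accelerating decomposition temperature 55.2 °C < 75 °C → Category SR (Self-Reactive).
Category SR net quantity: (two 458 g packs = 916 g) + (one 35.8 oz pack = 1016.72 g) + (three 10.8 oz packs = 920.16 g) = 2852.88 g.
That exceeds the Category SR passenger aircraft limit of 2.5 kg.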